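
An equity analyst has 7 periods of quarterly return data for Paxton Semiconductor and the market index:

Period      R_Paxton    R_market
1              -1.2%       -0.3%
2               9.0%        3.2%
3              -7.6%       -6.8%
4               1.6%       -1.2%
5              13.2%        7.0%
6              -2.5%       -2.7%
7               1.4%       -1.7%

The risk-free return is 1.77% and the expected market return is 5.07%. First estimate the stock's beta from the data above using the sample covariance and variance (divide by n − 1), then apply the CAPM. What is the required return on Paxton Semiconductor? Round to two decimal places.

6.90%

Mean R_i = (-1.2 + 9.0 − 7.6 + 1.6 + 13.2 − 2.5 + 1.4) / 7 = 1.9857%
Mean R_m = (-0.3 + 3.2 − 6.8 − 1.2 + 7.0 − 2.7 − 1.7) / 7 = -0.3571%
Σ(R_i − R̄_i)(R_m − R̄_m) = 180.6543  ⇒  Cov = 180.6543 / 6 = 30.1091
Σ(R_m − R̄_m)² = 116.2971  ⇒  Var(R_m) = 116.2971 / 6 = 19.3829
β = Cov / Var(R_m) = 30.1091 / 19.3829 = 1.5534
MRP = 5.07% − 1.77% = 3.30%
E(R) = R_f + β × MRP = 1.77% + 1.5534 × 3.30% = 6.90%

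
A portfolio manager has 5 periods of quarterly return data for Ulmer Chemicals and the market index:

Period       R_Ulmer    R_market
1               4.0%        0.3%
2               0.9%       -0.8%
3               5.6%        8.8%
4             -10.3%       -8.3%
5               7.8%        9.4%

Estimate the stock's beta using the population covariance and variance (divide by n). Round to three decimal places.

Mean R_i = (4.0 + 0.9 + 5.6 − 10.3 + 7.8) / 5 = 1.6000%
Mean R_m = (0.3 − 0.8 + 8.8 − 8.3 + 9.4) / 5 = 1.8800%
Σ(R_i − R̄_i)(R_m − R̄_m) = 193.5300  ⇒  Cov = 193.5300 / 5 = 38.7060
Σ(R_m − R̄_m)² = 217.7480  ⇒  Var(R_m) = 217.7480 / 5 = 43.5496
β = Cov / Var(R_m) = 38.7060 / 43.5496 = 0.8888

0.889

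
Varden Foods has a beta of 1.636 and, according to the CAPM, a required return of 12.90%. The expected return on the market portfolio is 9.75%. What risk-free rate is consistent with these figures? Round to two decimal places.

E(R) = R_f + β(E(R_m) − R_f) = R_f(1 − β) + β·E(R_m)
12.90% = R_f × (1 − 1.636) + 1.636 × 9.75%
12.90% = R_f × -0.636 + 15.95100%
R_f = (12.90% − 15.95100%) / -0.636 = 4.80%

4.80%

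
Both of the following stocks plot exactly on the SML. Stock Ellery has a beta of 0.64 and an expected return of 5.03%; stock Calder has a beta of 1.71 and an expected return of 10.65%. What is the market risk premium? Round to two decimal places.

Both satisfy E(R) = R_f + β·MRP, so the slope of the SML is
MRP = (10.65% − 5.03%) / (1.71 − 0.64) = 5.62% / 1.07 = 5.2523%

5.25%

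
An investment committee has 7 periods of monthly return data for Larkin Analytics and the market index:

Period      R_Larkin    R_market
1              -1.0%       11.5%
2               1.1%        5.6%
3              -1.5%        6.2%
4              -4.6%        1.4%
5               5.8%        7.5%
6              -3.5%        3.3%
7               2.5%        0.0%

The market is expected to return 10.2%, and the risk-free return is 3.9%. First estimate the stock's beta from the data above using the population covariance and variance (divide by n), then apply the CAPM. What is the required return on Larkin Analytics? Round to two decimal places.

5.07%

Mean R_i = (-1.0 + 1.1 − 1.5 − 4.6 + 5.8 − 3.5 + 2.5) / 7 = -0.1714%
Mean R_m = (11.5 + 5.6 + 6.2 + 1.4 + 7.5 + 3.3 + 0.0) / 7 = 5.0714%
Σ(R_i − R̄_i)(R_m − R̄_m) = 16.9557  ⇒  Cov = 16.9557 / 7 = 2.4222
Σ(R_m − R̄_m)² = 91.1143  ⇒  Var(R_m) = 91.1143 / 7 = 13.0163
β = Cov / Var(R_m) = 2.4222 / 13.0163 = 0.1861
MRP = 10.2% − 3.9% = 6.30%
E(R) = R_f + β × MRP = 3.9% + 0.1861 × 6.3% = 5.07%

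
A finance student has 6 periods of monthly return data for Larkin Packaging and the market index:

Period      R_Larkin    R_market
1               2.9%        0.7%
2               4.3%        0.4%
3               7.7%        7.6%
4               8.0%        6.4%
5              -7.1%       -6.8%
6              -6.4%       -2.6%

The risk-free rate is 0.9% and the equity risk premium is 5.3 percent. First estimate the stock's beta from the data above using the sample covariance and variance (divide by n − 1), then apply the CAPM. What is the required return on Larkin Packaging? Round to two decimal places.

Mean R_i = (2.9 + 4.3 + 7.7 + 8.0 − 7.1 − 6.4) / 6 = 1.5667%
Mean R_m = (0.7 + 0.4 + 7.6 + 6.4 − 6.8 − 2.6) / 6 = 0.9500%
Σ(R_i − R̄_i)(R_m − R̄_m) = 169.4600  ⇒  Cov = 169.4600 / 5 = 33.8920
Σ(R_m − R̄_m)² = 146.9550  ⇒  Var(R_m) = 146.9550 / 5 = 29.3910
β = Cov / Var(R_m) = 33.8920 / 29.3910 = 1.1531
E(R) = R_f + β × MRP = 0.9% + 1.1531 × 5.3% = 7.01%

7.01%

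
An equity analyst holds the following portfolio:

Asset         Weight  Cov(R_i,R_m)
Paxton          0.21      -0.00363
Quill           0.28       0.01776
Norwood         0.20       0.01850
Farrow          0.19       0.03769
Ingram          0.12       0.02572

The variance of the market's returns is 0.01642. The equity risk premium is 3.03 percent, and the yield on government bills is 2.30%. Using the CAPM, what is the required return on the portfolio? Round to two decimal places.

β_Paxton = -0.00363 / 0.01642 = -0.2211
β_Quill = 0.01776 / 0.01642 = 1.0816
β_Norwood = 0.01850 / 0.01642 = 1.1267
β_Farrow = 0.03769 / 0.01642 = 2.2954
β_Ingram = 0.02572 / 0.01642 = 1.5664
β_P = Σ w_i β_i = 0.21×-0.2211 + 0.28×1.0816 + 0.20×1.1267 + 0.19×2.2954 + 0.12×1.5664 = 1.1059
E(R_P) = R_f + β_P × MRP = 2.30% + 1.1059 × 3.03% = 5.65%

5.65%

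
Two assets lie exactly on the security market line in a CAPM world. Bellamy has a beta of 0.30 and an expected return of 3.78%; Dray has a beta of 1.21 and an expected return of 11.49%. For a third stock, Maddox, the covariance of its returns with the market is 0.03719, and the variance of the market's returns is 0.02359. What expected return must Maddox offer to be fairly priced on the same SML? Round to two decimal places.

14.60%

MRP = (11.49% − 3.78%) / (1.21 − 0.30) = 8.4725%
R_f = 3.78% − 0.30 × 8.4725% = 1.2383%
β_Maddox = Cov / Var(R_m) = 0.03719 / 0.02359 = 1.5765
E(R_Maddox) = R_f + β × MRP = 1.2383% + 1.5765 × 8.4725% = 14.60%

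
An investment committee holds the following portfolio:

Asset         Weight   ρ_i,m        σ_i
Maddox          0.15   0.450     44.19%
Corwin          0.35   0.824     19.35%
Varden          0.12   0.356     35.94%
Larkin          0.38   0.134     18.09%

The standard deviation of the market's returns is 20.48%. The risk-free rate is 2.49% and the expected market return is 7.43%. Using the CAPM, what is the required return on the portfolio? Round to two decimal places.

β_Maddox = 0.450 × 44.19% / 20.48% = 0.9710
β_Corwin = 0.824 × 19.35% / 20.48% = 0.7785
β_Varden = 0.356 × 35.94% / 20.48% = 0.6247
β_Larkin = 0.134 × 18.09% / 20.48% = 0.1184
β_P = Σ w_i β_i = 0.15×0.9710 + 0.35×0.7785 + 0.12×0.6247 + 0.38×0.1184 = 0.5381
MRP = 7.43% − 2.49% = 4.94%
E(R_P) = R_f + β_P × MRP = 2.49% + 0.5381 × 4.94% = 5.15%

5.15%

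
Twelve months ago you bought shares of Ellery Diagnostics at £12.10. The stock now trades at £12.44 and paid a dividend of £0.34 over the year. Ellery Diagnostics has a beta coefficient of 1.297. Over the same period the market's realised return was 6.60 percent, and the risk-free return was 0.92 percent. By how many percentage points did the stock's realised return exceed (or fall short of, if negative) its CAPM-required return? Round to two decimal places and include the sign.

-2.67%

Realised HPR = (P1 + D1 − P0) / P0 = (12.44 + 0.34 − 12.10) / 12.10 = 0.68 / 12.10 = 5.6198%
MRP = 6.60% − 0.92% = 5.68%
CAPM required = R_f + β·MRP = 0.92% + 1.297 × 5.68% = 8.28696%
α = realised − required = 5.6198% − 8.28696% = -2.67%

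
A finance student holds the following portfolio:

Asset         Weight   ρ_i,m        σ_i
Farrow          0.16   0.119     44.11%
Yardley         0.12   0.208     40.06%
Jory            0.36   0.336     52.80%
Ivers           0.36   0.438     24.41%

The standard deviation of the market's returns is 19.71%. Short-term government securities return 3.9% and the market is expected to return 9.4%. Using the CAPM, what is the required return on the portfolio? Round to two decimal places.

β_Farrow = 0.119 × 44.11% / 19.71% = 0.2663
β_Yardley = 0.208 × 40.06% / 19.71% = 0.4228
β_Jory = 0.336 × 52.80% / 19.71% = 0.9001
β_Ivers = 0.438 × 24.41% / 19.71% = 0.5424
β_P = Σ w_i β_i = 0.16×0.2663 + 0.12×0.4228 + 0.36×0.9001 + 0.36×0.5424 = 0.6126
MRP = 9.4% − 3.9% = 5.50%
E(R_P) = R_f + β_P × MRP = 3.9% + 0.6126 × 5.5% = 7.27%

7.27%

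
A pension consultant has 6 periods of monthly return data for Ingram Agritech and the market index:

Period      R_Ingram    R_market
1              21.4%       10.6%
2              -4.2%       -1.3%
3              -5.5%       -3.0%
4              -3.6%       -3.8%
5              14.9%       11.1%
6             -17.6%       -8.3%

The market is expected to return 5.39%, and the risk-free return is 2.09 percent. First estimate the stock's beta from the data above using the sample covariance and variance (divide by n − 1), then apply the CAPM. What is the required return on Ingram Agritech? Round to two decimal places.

7.87%

Mean R_i = (21.4 − 4.2 − 5.5 − 3.6 + 14.9 − 17.6) / 6 = 0.9000%
Mean R_m = (10.6 − 1.3 − 3.0 − 3.8 + 11.1 − 8.3) / 6 = 0.8833%
Σ(R_i − R̄_i)(R_m − R̄_m) = 569.1800  ⇒  Cov = 569.1800 / 5 = 113.8360
Σ(R_m − R̄_m)² = 324.9083  ⇒  Var(R_m) = 324.9083 / 5 = 64.9817
β = Cov / Var(R_m) = 113.8360 / 64.9817 = 1.7518
MRP = 5.39% − 2.09% = 3.30%
E(R) = R_f + β × MRP = 2.09% + 1.7518 × 3.30% = 7.87%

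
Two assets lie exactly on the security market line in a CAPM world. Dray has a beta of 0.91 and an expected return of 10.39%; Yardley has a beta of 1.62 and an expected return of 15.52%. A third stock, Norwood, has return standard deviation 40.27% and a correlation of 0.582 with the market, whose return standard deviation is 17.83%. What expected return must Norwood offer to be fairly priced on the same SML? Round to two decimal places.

MRP = (15.52% − 10.39%) / (1.62 − 0.91) = 7.2254%
R_f = 10.39% − 0.91 × 7.2254% = 3.8149%
β_Norwood = ρ·σ_i/σ_m = 0.582 × 40.27 / 17.83 = 1.3145
E(R_Norwood) = R_f + β × MRP = 3.8149% + 1.3145 × 7.2254% = 13.31%

13.31%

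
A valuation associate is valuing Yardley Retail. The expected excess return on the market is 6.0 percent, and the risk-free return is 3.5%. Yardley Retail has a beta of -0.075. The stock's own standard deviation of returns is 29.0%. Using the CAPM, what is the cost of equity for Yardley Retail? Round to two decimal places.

E(R) = R_f + β × MRP = 3.5% + -0.075 × 6.0% = 3.05%

3.05%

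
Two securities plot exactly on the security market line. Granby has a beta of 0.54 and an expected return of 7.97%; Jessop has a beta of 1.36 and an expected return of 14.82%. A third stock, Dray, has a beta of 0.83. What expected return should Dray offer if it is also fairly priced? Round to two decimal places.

10.39%

MRP (SML slope) = (14.82% − 7.97%) / (1.36 − 0.54) = 6.85% / 0.82 = 8.3537%
R_f (intercept) = 7.97% − 0.54 × 8.3537% = 3.4590%
E(R_Dray) = R_f + β × MRP = 3.4590% + 0.83 × 8.3537% = 10.39%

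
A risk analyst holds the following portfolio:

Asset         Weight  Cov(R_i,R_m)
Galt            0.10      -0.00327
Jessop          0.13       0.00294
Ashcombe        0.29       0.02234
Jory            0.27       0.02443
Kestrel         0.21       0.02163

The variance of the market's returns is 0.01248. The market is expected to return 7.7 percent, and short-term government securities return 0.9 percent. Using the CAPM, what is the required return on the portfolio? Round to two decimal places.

β_Galt = -0.00327 / 0.01248 = -0.2620
β_Jessop = 0.00294 / 0.01248 = 0.2356
β_Ashcombe = 0.02234 / 0.01248 = 1.7901
β_Jory = 0.02443 / 0.01248 = 1.9575
β_Kestrel = 0.02163 / 0.01248 = 1.7332
β_P = Σ w_i β_i = 0.10×-0.2620 + 0.13×0.2356 + 0.29×1.7901 + 0.27×1.9575 + 0.21×1.7332 = 1.4161
MRP = 7.7% − 0.9% = 6.80%
E(R_P) = R_f + β_P × MRP = 0.9% + 1.4161 × 6.8% = 10.53%

10.53%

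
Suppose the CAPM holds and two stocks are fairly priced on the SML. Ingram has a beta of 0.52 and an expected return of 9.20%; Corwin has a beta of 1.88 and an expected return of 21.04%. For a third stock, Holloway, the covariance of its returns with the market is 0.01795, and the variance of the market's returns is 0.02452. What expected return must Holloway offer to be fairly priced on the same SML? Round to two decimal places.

11.05%

MRP = (21.04% − 9.20%) / (1.88 − 0.52) = 8.7059%
R_f = 9.20% − 0.52 × 8.7059% = 4.6729%
β_Holloway = Cov / Var(R_m) = 0.01795 / 0.02452 = 0.7321
E(R_Holloway) = R_f + β × MRP = 4.6729% + 0.7321 × 8.7059% = 11.05%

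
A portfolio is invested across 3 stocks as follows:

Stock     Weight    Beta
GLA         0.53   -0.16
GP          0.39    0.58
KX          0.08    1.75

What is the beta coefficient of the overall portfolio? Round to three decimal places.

β_P = Σ w_i β_i = 0.53×-0.16 + 0.39×0.58 + 0.08×1.75 = 0.2814

0.281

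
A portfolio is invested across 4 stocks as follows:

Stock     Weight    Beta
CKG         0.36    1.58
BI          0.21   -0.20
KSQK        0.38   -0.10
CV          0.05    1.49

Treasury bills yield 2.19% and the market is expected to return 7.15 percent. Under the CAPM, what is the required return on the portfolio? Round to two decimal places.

4.98%

β_P = Σ w_i β_i = 0.36×1.58 + 0.21×-0.20 + 0.38×-0.10 + 0.05×1.49 = 0.5633
MRP = 7.15% − 2.19% = 4.96%
E(R_P) = R_f + β_P × MRP = 2.19% + 0.5633 × 4.96% = 4.98%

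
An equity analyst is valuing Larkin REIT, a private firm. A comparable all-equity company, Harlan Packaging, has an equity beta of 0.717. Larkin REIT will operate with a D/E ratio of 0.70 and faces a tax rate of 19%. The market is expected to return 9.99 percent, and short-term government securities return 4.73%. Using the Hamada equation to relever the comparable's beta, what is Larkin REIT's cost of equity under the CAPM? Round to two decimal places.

β_L = β_U × [1 + (1 − t)(D/E)] = 0.717 × [1 + (1 − 0.19) × 0.70]
    = 0.717 × [1 + 0.81 × 0.70] = 0.717 × 1.5670 = 1.1235
MRP = 9.99% − 4.73% = 5.26%
E(R) = R_f + β_L × MRP = 4.73% + 1.1235 × 5.26% = 10.64%

10.64%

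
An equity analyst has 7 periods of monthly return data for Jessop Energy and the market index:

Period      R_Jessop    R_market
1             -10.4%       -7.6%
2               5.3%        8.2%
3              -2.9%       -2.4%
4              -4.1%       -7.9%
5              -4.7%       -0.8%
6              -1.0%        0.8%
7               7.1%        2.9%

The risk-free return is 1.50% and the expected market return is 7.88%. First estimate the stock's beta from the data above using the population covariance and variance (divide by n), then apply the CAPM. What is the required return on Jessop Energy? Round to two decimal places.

7.19%

Mean R_i = (-10.4 + 5.3 − 2.9 − 4.1 − 4.7 − 1.0 + 7.1) / 7 = -1.5286%
Mean R_m = (-7.6 + 8.2 − 2.4 − 7.9 − 0.8 + 0.8 + 2.9) / 7 = -0.9714%
Σ(R_i − R̄_i)(R_m − R̄_m) = 175.0057  ⇒  Cov = 175.0057 / 7 = 25.0008
Σ(R_m − R̄_m)² = 196.2543  ⇒  Var(R_m) = 196.2543 / 7 = 28.0363
β = Cov / Var(R_m) = 25.0008 / 28.0363 = 0.8917
MRP = 7.88% − 1.50% = 6.38%
E(R) = R_f + β × MRP = 1.50% + 0.8917 × 6.38% = 7.19%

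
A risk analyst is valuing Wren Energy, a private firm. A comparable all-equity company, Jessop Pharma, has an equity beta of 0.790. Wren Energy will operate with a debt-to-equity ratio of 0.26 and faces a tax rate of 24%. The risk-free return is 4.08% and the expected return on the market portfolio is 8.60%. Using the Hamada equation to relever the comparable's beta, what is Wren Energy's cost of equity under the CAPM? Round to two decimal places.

β_L = β_U × [1 + (1 − t)(D/E)] = 0.790 × [1 + (1 − 0.24) × 0.26]
    = 0.790 × [1 + 0.76 × 0.26] = 0.790 × 1.1976 = 0.9461
MRP = 8.60% − 4.08% = 4.52%
E(R) = R_f + β_L × MRP = 4.08% + 0.9461 × 4.52% = 8.36%

8.36%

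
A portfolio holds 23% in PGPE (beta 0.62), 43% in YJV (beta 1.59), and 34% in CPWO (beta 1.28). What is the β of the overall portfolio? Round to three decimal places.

1.262

β_P = Σ w_i β_i = 0.23×0.62 + 0.43×1.59 + 0.34×1.28 = 1.2615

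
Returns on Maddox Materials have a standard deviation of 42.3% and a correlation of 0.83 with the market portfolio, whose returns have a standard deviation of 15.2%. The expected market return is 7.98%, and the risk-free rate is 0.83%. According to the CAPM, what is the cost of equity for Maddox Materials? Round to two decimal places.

β = ρ × σ_i / σ_m = 0.83 × 42.3% / 15.2% = 2.3098
MRP = 7.98% − 0.83% = 7.15%
E(R) = 0.83% + 2.3098 × 7.15% = 17.35%

17.35%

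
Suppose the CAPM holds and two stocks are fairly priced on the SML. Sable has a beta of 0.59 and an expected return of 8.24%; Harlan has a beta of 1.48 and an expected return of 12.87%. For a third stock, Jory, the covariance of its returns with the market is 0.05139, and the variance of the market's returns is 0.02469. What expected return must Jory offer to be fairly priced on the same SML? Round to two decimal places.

16.00%

MRP = (12.87% − 8.24%) / (1.48 − 0.59) = 5.2022%
R_f = 8.24% − 0.59 × 5.2022% = 5.1707%
β_Jory = Cov / Var(R_m) = 0.05139 / 0.02469 = 2.0814
E(R_Jory) = R_f + β × MRP = 5.1707% + 2.0814 × 5.2022% = 16.00%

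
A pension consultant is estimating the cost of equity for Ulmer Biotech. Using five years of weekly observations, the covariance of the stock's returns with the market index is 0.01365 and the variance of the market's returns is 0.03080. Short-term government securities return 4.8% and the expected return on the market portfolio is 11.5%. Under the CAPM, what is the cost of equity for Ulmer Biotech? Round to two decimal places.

β = Cov(R_i, R_m) / Var(R_m) = 0.01365 / 0.03080 = 0.4432
MRP = 11.5% − 4.8% = 6.70%
E(R) = R_f + β × MRP = 4.8% + 0.4432 × 6.7% = 7.77%

7.77%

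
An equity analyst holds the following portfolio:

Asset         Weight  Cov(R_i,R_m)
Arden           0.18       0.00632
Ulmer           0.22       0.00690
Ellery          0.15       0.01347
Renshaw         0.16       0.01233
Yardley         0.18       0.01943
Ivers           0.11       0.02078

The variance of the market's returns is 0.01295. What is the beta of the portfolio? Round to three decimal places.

β_Arden = 0.00632 / 0.01295 = 0.4880
β_Ulmer = 0.00690 / 0.01295 = 0.5328
β_Ellery = 0.01347 / 0.01295 = 1.0402
β_Renshaw = 0.01233 / 0.01295 = 0.9521
β_Yardley = 0.01943 / 0.01295 = 1.5004
β_Ivers = 0.02078 / 0.01295 = 1.6046
β_P = Σ w_i β_i = 0.18×0.4880 + 0.22×0.5328 + 0.15×1.0402 + 0.16×0.9521 + 0.18×1.5004 + 0.11×1.6046 = 0.9600

0.960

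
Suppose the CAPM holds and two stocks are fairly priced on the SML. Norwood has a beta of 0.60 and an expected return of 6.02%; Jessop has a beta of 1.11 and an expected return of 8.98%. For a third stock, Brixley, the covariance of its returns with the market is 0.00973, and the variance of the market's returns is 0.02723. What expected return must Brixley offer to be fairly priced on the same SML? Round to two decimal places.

MRP = (8.98% − 6.02%) / (1.11 − 0.60) = 5.8039%
R_f = 6.02% − 0.60 × 5.8039% = 2.5377%
β_Brixley = Cov / Var(R_m) = 0.00973 / 0.02723 = 0.3573
E(R_Brixley) = R_f + β × MRP = 2.5377% + 0.3573 × 5.8039% = 4.61%

4.61%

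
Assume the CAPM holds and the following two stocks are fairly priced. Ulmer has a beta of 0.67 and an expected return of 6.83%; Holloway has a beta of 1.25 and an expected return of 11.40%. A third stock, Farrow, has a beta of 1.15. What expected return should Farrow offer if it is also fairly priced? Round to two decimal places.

10.61%

MRP (SML slope) = (11.40% − 6.83%) / (1.25 − 0.67) = 4.57% / 0.58 = 7.8793%
R_f (intercept) = 6.83% − 0.67 × 7.8793% = 1.5509%
E(R_Farrow) = R_f + β × MRP = 1.5509% + 1.15 × 7.8793% = 10.61%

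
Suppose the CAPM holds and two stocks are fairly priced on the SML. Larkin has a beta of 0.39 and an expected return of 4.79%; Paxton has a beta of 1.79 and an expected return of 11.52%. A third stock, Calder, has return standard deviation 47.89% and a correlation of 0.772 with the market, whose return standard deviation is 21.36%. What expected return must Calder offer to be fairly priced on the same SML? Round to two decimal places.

11.24%

MRP = (11.52% − 4.79%) / (1.79 − 0.39) = 4.8071%
R_f = 4.79% − 0.39 × 4.8071% = 2.9152%
β_Calder = ρ·σ_i/σ_m = 0.772 × 47.89 / 21.36 = 1.7309
E(R_Calder) = R_f + β × MRP = 2.9152% + 1.7309 × 4.8071% = 11.24%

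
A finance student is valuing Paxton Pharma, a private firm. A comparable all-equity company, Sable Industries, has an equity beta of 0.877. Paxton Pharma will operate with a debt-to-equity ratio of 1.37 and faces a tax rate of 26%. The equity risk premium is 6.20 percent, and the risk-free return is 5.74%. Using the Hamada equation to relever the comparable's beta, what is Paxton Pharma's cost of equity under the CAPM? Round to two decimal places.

16.69%

β_L = β_U × [1 + (1 − t)(D/E)] = 0.877 × [1 + (1 − 0.26) × 1.37]
    = 0.877 × [1 + 0.74 × 1.37] = 0.877 × 2.0138 = 1.7661
E(R) = R_f + β_L × MRP = 5.74% + 1.7661 × 6.20% = 16.69%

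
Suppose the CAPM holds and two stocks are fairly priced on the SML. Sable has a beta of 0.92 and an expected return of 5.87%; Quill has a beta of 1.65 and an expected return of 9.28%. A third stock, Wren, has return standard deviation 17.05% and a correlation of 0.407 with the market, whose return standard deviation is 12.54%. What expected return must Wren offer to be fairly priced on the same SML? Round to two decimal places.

4.16%

MRP = (9.28% − 5.87%) / (1.65 − 0.92) = 4.6712%
R_f = 5.87% − 0.92 × 4.6712% = 1.5725%
β_Wren = ρ·σ_i/σ_m = 0.407 × 17.05 / 12.54 = 0.5534
E(R_Wren) = R_f + β × MRP = 1.5725% + 0.5534 × 4.6712% = 4.16%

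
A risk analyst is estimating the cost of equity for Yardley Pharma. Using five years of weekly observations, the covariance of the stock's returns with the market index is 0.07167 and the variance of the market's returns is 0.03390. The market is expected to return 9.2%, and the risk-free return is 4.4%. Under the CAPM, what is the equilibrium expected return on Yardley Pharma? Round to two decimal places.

14.55%

β = Cov(R_i, R_m) / Var(R_m) = 0.07167 / 0.03390 = 2.1142
MRP = 9.2% − 4.4% = 4.80%
E(R) = R_f + β × MRP = 4.4% + 2.1142 × 4.8% = 14.55%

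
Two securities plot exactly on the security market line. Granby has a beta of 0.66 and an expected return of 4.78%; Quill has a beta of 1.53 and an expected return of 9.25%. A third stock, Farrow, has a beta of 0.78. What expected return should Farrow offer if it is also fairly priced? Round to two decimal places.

MRP (SML slope) = (9.25% − 4.78%) / (1.53 − 0.66) = 4.47% / 0.87 = 5.1379%
R_f (intercept) = 4.78% − 0.66 × 5.1379% = 1.3890%
E(R_Farrow) = R_f + β × MRP = 1.3890% + 0.78 × 5.1379% = 5.40%

5.40%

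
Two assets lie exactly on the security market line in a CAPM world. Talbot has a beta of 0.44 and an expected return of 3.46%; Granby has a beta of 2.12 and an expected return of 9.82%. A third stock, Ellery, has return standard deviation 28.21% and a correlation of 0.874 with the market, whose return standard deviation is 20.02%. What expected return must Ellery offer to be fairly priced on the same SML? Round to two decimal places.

MRP = (9.82% − 3.46%) / (2.12 − 0.44) = 3.7857%
R_f = 3.46% − 0.44 × 3.7857% = 1.7943%
β_Ellery = ρ·σ_i/σ_m = 0.874 × 28.21 / 20.02 = 1.2315
E(R_Ellery) = R_f + β × MRP = 1.7943% + 1.2315 × 3.7857% = 6.46%

6.46%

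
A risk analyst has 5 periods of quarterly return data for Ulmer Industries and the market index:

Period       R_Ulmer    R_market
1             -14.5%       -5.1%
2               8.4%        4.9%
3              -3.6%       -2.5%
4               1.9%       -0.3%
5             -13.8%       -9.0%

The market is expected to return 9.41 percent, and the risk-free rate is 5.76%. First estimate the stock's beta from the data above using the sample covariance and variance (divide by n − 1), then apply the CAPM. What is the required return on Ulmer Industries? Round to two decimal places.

12.35%

Mean R_i = (-14.5 + 8.4 − 3.6 + 1.9 − 13.8) / 5 = -4.3200%
Mean R_m = (-5.1 + 4.9 − 2.5 − 0.3 − 9.0) / 5 = -2.4000%
Σ(R_i − R̄_i)(R_m − R̄_m) = 195.9000  ⇒  Cov = 195.9000 / 4 = 48.9750
Σ(R_m − R̄_m)² = 108.5600  ⇒  Var(R_m) = 108.5600 / 4 = 27.1400
β = Cov / Var(R_m) = 48.9750 / 27.1400 = 1.8045
MRP = 9.41% − 5.76% = 3.65%
E(R) = R_f + β × MRP = 5.76% + 1.8045 × 3.65% = 12.35%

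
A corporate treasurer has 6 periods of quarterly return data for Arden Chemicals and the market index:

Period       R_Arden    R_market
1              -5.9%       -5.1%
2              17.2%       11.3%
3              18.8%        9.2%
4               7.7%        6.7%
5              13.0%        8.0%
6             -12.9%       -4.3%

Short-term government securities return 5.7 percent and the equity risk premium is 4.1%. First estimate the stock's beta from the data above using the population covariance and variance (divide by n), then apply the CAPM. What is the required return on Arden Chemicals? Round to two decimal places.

Mean R_i = (-5.9 + 17.2 + 18.8 + 7.7 + 13.0 − 12.9) / 6 = 6.3167%
Mean R_m = (-5.1 + 11.3 + 9.2 + 6.7 + 8.0 − 4.3) / 6 = 4.3000%
Σ(R_i − R̄_i)(R_m − R̄_m) = 445.5000  ⇒  Cov = 445.5000 / 6 = 74.2500
Σ(R_m − R̄_m)² = 254.7800  ⇒  Var(R_m) = 254.7800 / 6 = 42.4633
β = Cov / Var(R_m) = 74.2500 / 42.4633 = 1.7486
E(R) = R_f + β × MRP = 5.7% + 1.7486 × 4.1% = 12.87%

12.87%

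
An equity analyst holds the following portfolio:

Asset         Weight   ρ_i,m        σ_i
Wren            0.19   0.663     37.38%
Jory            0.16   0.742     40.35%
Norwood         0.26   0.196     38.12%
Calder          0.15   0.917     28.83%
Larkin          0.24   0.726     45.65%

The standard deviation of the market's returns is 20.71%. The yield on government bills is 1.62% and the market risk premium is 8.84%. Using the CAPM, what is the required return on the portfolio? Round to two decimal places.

β_Wren = 0.663 × 37.38% / 20.71% = 1.1967
β_Jory = 0.742 × 40.35% / 20.71% = 1.4457
β_Norwood = 0.196 × 38.12% / 20.71% = 0.3608
β_Calder = 0.917 × 28.83% / 20.71% = 1.2765
β_Larkin = 0.726 × 45.65% / 20.71% = 1.6003
β_P = Σ w_i β_i = 0.19×1.1967 + 0.16×1.4457 + 0.26×0.3608 + 0.15×1.2765 + 0.24×1.6003 = 1.1280
E(R_P) = R_f + β_P × MRP = 1.62% + 1.1280 × 8.84% = 11.59%

11.59%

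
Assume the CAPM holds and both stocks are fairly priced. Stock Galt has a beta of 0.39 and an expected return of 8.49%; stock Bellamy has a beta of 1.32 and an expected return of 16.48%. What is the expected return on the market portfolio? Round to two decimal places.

Both satisfy E(R) = R_f + β·MRP, so the slope of the SML is
MRP = (16.48% − 8.49%) / (1.32 − 0.39) = 7.99% / 0.93 = 8.5914%
R_f = E(R_Galt) − β_Galt·MRP = 8.49% − 0.39 × 8.5914% = 5.1394%
E(R_m) = R_f + MRP = 5.1394% + 8.5914% = 13.73%

13.73%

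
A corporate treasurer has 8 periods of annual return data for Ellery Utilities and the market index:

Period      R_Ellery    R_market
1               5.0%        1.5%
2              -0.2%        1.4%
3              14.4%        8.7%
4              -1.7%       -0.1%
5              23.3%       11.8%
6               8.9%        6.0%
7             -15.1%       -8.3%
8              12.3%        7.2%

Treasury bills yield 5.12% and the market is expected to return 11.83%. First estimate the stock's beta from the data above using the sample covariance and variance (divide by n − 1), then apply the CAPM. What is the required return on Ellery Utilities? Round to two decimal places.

17.49%

Mean R_i = (5.0 − 0.2 + 14.4 − 1.7 + 23.3 + 8.9 − 15.1 + 12.3) / 8 = 5.8625%
Mean R_m = (1.5 + 1.4 + 8.7 − 0.1 + 11.8 + 6.0 − 8.3 + 7.2) / 8 = 3.5250%
Σ(R_i − R̄_i)(R_m − R̄_m) = 509.5775  ⇒  Cov = 509.5775 / 7 = 72.7968
Σ(R_m − R̄_m)² = 276.4750  ⇒  Var(R_m) = 276.4750 / 7 = 39.4964
β = Cov / Var(R_m) = 72.7968 / 39.4964 = 1.8431
MRP = 11.83% − 5.12% = 6.71%
E(R) = R_f + β × MRP = 5.12% + 1.8431 × 6.71% = 17.49%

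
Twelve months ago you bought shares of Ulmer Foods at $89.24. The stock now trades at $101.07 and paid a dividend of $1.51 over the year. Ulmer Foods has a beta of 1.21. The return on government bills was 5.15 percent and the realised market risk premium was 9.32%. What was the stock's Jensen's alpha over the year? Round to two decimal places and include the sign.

Realised HPR = (P1 + D1 − P0) / P0 = (101.07 + 1.51 − 89.24) / 89.24 = 13.34 / 89.24 = 14.9485%
CAPM required = R_f + β·MRP = 5.15% + 1.21 × 9.32% = 16.4272%
α = realised − required = 14.9485% − 16.4272% = -1.48%

-1.48%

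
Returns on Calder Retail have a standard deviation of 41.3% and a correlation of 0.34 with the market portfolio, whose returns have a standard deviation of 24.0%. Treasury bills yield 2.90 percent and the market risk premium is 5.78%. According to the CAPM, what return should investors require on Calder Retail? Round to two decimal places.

β = ρ × σ_i / σ_m = 0.34 × 41.3% / 24.0% = 0.5851
E(R) = 2.90% + 0.5851 × 5.78% = 6.28%

6.28%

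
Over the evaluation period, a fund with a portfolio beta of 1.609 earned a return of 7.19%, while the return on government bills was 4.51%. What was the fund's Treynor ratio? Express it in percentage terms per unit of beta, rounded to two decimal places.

Treynor = (R_P − R_f) / β_P = (7.19% − 4.51%) / 1.6090 = 2.68% / 1.6090 = 1.67%

1.67%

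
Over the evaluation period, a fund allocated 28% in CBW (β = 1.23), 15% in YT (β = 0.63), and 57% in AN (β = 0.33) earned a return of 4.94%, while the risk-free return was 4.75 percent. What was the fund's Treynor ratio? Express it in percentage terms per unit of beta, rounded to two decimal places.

β_P = 0.28×1.23 + 0.15×0.63 + 0.57×0.33 = 0.6270
Treynor = (R_P − R_f) / β_P = (4.94% − 4.75%) / 0.6270 = 0.19% / 0.6270 = 0.30%

0.30%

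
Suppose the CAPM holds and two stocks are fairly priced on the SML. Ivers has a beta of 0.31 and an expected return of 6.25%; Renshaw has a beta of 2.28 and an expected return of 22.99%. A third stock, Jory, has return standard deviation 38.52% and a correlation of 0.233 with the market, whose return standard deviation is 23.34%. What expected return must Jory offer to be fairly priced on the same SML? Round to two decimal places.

6.88%

MRP = (22.99% − 6.25%) / (2.28 − 0.31) = 8.4975%
R_f = 6.25% − 0.31 × 8.4975% = 3.6158%
β_Jory = ρ·σ_i/σ_m = 0.233 × 38.52 / 23.34 = 0.3845
E(R_Jory) = R_f + β × MRP = 3.6158% + 0.3845 × 8.4975% = 6.88%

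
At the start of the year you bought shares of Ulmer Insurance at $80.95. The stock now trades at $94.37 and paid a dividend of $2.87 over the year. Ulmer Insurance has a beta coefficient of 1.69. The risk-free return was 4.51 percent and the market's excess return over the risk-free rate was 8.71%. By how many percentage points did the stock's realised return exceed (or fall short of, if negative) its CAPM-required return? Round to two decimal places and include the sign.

+0.89%

Realised HPR = (P1 + D1 − P0) / P0 = (94.37 + 2.87 − 80.95) / 80.95 = 16.29 / 80.95 = 20.1235%
CAPM required = R_f + β·MRP = 4.51% + 1.69 × 8.71% = 19.2299%
α = realised − required = 20.1235% − 19.2299% = +0.89%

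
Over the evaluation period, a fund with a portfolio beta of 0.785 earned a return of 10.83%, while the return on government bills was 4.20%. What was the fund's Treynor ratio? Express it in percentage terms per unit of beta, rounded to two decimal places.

8.45%

Treynor = (R_P − R_f) / β_P = (10.83% − 4.20%) / 0.7850 = 6.63% / 0.7850 = 8.45%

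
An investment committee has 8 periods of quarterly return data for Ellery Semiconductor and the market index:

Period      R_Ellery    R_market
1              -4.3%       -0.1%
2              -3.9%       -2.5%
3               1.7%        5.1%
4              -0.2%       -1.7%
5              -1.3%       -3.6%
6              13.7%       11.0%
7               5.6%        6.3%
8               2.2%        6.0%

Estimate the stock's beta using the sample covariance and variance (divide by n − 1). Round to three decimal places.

Mean R_i = (-4.3 − 3.9 + 1.7 − 0.2 − 1.3 + 13.7 + 5.6 + 2.2) / 8 = 1.6875%
Mean R_m = (-0.1 − 2.5 + 5.1 − 1.7 − 3.6 + 11.0 + 6.3 + 6.0) / 8 = 2.5625%
Σ(R_i − R̄_i)(R_m − R̄_m) = 188.4563  ⇒  Cov = 188.4563 / 7 = 26.9223
Σ(R_m − R̄_m)² = 192.2788  ⇒  Var(R_m) = 192.2788 / 7 = 27.4684
β = Cov / Var(R_m) = 26.9223 / 27.4684 = 0.9801

0.980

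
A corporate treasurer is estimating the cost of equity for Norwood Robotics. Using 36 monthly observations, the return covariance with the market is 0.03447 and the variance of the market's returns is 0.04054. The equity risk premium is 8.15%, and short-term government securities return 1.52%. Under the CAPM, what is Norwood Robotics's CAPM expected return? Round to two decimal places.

8.45%

β = Cov(R_i, R_m) / Var(R_m) = 0.03447 / 0.04054 = 0.8503
E(R) = R_f + β × MRP = 1.52% + 0.8503 × 8.15% = 8.45%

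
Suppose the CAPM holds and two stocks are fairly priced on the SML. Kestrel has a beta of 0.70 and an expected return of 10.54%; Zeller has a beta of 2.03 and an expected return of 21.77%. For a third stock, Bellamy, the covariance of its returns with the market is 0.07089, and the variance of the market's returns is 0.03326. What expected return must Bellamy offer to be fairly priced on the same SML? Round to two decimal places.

MRP = (21.77% − 10.54%) / (2.03 − 0.70) = 8.4436%
R_f = 10.54% − 0.70 × 8.4436% = 4.6295%
β_Bellamy = Cov / Var(R_m) = 0.07089 / 0.03326 = 2.1314
E(R_Bellamy) = R_f + β × MRP = 4.6295% + 2.1314 × 8.4436% = 22.63%

22.63%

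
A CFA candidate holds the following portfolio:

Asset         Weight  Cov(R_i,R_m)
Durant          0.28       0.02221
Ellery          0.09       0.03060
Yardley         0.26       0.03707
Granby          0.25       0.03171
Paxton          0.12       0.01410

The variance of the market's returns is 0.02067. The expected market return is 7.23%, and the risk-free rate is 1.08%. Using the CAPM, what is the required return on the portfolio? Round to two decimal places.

β_Durant = 0.02221 / 0.02067 = 1.0745
β_Ellery = 0.03060 / 0.02067 = 1.4804
β_Yardley = 0.03707 / 0.02067 = 1.7934
β_Granby = 0.03171 / 0.02067 = 1.5341
β_Paxton = 0.01410 / 0.02067 = 0.6821
β_P = Σ w_i β_i = 0.28×1.0745 + 0.09×1.4804 + 0.26×1.7934 + 0.25×1.5341 + 0.12×0.6821 = 1.3658
MRP = 7.23% − 1.08% = 6.15%
E(R_P) = R_f + β_P × MRP = 1.08% + 1.3658 × 6.15% = 9.48%

9.48%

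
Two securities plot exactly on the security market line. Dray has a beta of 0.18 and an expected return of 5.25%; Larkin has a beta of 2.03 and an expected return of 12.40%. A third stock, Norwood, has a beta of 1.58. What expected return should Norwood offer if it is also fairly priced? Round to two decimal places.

MRP (SML slope) = (12.40% − 5.25%) / (2.03 − 0.18) = 7.15% / 1.85 = 3.8649%
R_f (intercept) = 5.25% − 0.18 × 3.8649% = 4.5543%
E(R_Norwood) = R_f + β × MRP = 4.5543% + 1.58 × 3.8649% = 10.66%

10.66%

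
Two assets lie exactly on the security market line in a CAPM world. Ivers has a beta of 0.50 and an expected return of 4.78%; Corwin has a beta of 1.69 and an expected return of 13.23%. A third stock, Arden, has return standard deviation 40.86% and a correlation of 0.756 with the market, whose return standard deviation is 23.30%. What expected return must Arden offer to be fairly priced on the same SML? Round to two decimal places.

MRP = (13.23% − 4.78%) / (1.69 − 0.50) = 7.1008%
R_f = 4.78% − 0.50 × 7.1008% = 1.2296%
β_Arden = ρ·σ_i/σ_m = 0.756 × 40.86 / 23.30 = 1.3258
E(R_Arden) = R_f + β × MRP = 1.2296% + 1.3258 × 7.1008% = 10.64%

10.64%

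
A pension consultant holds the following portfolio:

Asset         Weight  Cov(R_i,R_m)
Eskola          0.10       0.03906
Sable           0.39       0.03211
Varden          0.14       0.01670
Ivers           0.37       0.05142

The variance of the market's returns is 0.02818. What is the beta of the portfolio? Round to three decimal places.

1.341

β_Eskola = 0.03906 / 0.02818 = 1.3861
β_Sable = 0.03211 / 0.02818 = 1.1395
β_Varden = 0.01670 / 0.02818 = 0.5926
β_Ivers = 0.05142 / 0.02818 = 1.8247
β_P = Σ w_i β_i = 0.10×1.3861 + 0.39×1.1395 + 0.14×0.5926 + 0.37×1.8247 = 1.3411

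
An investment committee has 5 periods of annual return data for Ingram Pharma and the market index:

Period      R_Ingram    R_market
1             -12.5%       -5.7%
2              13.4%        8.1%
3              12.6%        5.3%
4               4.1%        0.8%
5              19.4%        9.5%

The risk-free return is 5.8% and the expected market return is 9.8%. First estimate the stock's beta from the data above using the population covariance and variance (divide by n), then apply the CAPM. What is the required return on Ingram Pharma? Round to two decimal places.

Mean R_i = (-12.5 + 13.4 + 12.6 + 4.1 + 19.4) / 5 = 7.4000%
Mean R_m = (-5.7 + 8.1 + 5.3 + 0.8 + 9.5) / 5 = 3.6000%
Σ(R_i − R̄_i)(R_m − R̄_m) = 300.9500  ⇒  Cov = 300.9500 / 5 = 60.1900
Σ(R_m − R̄_m)² = 152.2800  ⇒  Var(R_m) = 152.2800 / 5 = 30.4560
β = Cov / Var(R_m) = 60.1900 / 30.4560 = 1.9763
MRP = 9.8% − 5.8% = 4.00%
E(R) = R_f + β × MRP = 5.8% + 1.9763 × 4.0% = 13.71%

13.71%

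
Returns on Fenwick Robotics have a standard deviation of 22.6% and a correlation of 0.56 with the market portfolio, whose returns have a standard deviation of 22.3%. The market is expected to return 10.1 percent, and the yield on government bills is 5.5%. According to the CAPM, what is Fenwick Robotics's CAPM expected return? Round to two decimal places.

β = ρ × σ_i / σ_m = 0.56 × 22.6% / 22.3% = 0.5675
MRP = 10.1% − 5.5% = 4.60%
E(R) = 5.5% + 0.5675 × 4.6% = 8.11%

8.11%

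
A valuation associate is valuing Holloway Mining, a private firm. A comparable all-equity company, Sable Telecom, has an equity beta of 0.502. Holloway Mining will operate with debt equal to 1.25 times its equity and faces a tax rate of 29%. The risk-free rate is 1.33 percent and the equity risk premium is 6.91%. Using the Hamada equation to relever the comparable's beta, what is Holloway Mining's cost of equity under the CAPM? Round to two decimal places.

7.88%

β_L = β_U × [1 + (1 − t)(D/E)] = 0.502 × [1 + (1 − 0.29) × 1.25]
    = 0.502 × [1 + 0.71 × 1.25] = 0.502 × 1.8875 = 0.9475
E(R) = R_f + β_L × MRP = 1.33% + 0.9475 × 6.91% = 7.88%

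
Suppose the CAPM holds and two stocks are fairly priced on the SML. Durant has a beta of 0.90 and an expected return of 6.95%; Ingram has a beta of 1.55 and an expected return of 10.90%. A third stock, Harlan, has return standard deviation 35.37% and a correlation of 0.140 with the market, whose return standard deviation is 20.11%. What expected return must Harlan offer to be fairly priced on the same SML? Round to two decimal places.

MRP = (10.90% − 6.95%) / (1.55 − 0.90) = 6.0769%
R_f = 6.95% − 0.90 × 6.0769% = 1.4808%
β_Harlan = ρ·σ_i/σ_m = 0.140 × 35.37 / 20.11 = 0.2462
E(R_Harlan) = R_f + β × MRP = 1.4808% + 0.2462 × 6.0769% = 2.98%

2.98%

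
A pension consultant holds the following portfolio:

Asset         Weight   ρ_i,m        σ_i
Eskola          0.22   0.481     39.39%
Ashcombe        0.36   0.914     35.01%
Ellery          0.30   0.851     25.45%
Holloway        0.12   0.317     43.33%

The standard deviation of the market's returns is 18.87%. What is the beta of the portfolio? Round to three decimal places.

1.263

β_Eskola = 0.481 × 39.39% / 18.87% = 1.0041
β_Ashcombe = 0.914 × 35.01% / 18.87% = 1.6958
β_Ellery = 0.851 × 25.45% / 18.87% = 1.1477
β_Holloway = 0.317 × 43.33% / 18.87% = 0.7279
β_P = Σ w_i β_i = 0.22×1.0041 + 0.36×1.6958 + 0.30×1.1477 + 0.12×0.7279 = 1.2630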